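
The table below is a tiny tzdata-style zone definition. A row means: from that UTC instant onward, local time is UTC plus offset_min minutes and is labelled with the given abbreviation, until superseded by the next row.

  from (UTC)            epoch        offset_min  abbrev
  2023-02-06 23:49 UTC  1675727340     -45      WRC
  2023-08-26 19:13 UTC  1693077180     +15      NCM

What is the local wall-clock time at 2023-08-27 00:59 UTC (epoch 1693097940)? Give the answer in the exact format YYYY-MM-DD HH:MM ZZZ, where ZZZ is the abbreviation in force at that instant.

2023-08-27 01:14 NCM

Query: 2023-08-27 00:59 UTC
Rule 2/2 (NCM, +00:15): 2023-08-26 19:13 UTC ≤ query < +∞
0·60 + 59 + 15 = 74 min
74 = 0·1440 + 74; 74 = 1·60 + 14 → 01:14, same day
→ 2023-08-27 01:14 NCM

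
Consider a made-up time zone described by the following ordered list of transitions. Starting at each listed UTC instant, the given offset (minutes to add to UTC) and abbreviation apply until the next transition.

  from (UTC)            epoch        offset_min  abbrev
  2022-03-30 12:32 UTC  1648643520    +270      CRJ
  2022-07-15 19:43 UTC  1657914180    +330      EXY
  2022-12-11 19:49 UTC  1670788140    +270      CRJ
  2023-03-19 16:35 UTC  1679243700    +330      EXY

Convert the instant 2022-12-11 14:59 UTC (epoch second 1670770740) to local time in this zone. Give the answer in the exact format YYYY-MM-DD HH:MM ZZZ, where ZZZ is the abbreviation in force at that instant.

2022-12-11 20:29 EXY

Query: 2022-12-11 14:59 UTC
Rule 2/4 (EXY, +05:30): 2022-07-15 19:43 UTC ≤ query < 2022-12-11 19:49 UTC
14·60 + 59 + 330 = 1229 min
1229 = 0·1440 + 1229; 1229 = 20·60 + 29 → 20:29, same day
→ 2022-12-11 20:29 EXY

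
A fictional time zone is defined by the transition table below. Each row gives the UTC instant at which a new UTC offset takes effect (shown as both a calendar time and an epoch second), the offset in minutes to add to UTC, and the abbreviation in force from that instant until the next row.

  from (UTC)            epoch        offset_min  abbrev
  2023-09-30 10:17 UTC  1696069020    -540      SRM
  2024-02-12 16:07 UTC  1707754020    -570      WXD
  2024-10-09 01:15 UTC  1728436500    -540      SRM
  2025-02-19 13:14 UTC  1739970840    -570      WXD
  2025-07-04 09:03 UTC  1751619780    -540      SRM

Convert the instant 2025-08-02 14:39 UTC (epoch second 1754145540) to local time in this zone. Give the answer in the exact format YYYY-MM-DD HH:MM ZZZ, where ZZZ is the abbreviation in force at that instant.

2025-08-02 05:39 SRM

Query: 2025-08-02 14:39 UTC
Rule 5/5 (SRM, -09:00): 2025-07-04 09:03 UTC ≤ query < +∞
14·60 + 39 - 540 = 339 min
339 = 0·1440 + 339; 339 = 5·60 + 39 → 05:39, same day
→ 2025-08-02 05:39 SRM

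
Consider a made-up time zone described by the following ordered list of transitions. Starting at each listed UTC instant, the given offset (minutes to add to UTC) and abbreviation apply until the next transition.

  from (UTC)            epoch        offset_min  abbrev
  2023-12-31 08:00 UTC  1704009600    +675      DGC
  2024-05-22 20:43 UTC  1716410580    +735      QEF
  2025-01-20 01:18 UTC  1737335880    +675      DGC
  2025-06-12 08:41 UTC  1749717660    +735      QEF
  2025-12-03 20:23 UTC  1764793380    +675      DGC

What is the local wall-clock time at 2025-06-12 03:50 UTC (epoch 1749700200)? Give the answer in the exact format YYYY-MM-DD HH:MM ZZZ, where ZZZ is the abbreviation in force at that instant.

2025-06-12 15:05 DGC

Query: 2025-06-12 03:50 UTC
Rule 3/5 (DGC, +11:15): 2025-01-20 01:18 UTC ≤ query < 2025-06-12 08:41 UTC
3·60 + 50 + 675 = 905 min
905 = 0·1440 + 905; 905 = 15·60 + 5 → 15:05, same day
→ 2025-06-12 15:05 DGC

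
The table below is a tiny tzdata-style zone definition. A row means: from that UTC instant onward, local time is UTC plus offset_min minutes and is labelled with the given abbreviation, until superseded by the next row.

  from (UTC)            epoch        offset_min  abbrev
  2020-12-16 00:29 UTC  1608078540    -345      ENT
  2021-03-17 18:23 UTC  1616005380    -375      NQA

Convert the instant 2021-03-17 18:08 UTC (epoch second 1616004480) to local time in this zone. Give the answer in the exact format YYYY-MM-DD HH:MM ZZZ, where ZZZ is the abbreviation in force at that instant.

Query: 2021-03-17 18:08 UTC
Rule 1/2 (ENT, -05:45): 2020-12-16 00:29 UTC ≤ query < 2021-03-17 18:23 UTC
18·60 + 8 - 345 = 743 min
743 = 0·1440 + 743; 743 = 12·60 + 23 → 12:23, same day
→ 2021-03-17 12:23 ENT

2021-03-17 12:23 ENT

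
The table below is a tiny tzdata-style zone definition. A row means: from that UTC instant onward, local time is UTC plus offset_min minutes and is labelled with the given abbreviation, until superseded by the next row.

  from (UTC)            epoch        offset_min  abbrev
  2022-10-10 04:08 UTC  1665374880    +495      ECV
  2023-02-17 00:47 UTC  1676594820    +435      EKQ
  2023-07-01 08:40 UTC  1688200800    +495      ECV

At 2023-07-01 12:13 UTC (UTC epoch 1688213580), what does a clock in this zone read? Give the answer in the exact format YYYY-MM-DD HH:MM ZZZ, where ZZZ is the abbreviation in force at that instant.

2023-07-01 20:28 ECV

Query: 2023-07-01 12:13 UTC
Rule 3/3 (ECV, +08:15): 2023-07-01 08:40 UTC ≤ query < +∞
12·60 + 13 + 495 = 1228 min
1228 = 0·1440 + 1228; 1228 = 20·60 + 28 → 20:28, same day
→ 2023-07-01 20:28 ECV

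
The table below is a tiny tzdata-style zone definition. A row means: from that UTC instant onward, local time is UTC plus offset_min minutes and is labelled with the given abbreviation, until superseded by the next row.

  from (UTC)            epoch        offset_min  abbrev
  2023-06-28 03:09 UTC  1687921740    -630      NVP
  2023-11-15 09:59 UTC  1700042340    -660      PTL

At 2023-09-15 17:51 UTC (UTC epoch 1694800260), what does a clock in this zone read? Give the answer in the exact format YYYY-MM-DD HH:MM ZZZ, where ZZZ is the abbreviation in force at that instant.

2023-09-15 07:21 NVP

Query: 2023-09-15 17:51 UTC
Rule 1/2 (NVP, -10:30): 2023-06-28 03:09 UTC ≤ query < 2023-11-15 09:59 UTC
17·60 + 51 - 630 = 441 min
441 = 0·1440 + 441; 441 = 7·60 + 21 → 07:21, same day
→ 2023-09-15 07:21 NVP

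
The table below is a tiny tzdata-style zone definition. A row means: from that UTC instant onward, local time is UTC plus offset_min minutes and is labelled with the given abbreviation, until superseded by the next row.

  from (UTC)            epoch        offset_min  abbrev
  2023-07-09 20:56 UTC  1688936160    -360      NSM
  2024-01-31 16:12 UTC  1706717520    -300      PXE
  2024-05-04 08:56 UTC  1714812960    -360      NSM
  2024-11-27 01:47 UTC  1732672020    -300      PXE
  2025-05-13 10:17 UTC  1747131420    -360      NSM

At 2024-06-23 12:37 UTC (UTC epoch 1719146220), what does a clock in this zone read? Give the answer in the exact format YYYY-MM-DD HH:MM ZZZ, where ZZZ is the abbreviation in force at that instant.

2024-06-23 06:37 NSM

Query: 2024-06-23 12:37 UTC
Rule 3/5 (NSM, -06:00): 2024-05-04 08:56 UTC ≤ query < 2024-11-27 01:47 UTC
12·60 + 37 - 360 = 397 min
397 = 0·1440 + 397; 397 = 6·60 + 37 → 06:37, same day
→ 2024-06-23 06:37 NSM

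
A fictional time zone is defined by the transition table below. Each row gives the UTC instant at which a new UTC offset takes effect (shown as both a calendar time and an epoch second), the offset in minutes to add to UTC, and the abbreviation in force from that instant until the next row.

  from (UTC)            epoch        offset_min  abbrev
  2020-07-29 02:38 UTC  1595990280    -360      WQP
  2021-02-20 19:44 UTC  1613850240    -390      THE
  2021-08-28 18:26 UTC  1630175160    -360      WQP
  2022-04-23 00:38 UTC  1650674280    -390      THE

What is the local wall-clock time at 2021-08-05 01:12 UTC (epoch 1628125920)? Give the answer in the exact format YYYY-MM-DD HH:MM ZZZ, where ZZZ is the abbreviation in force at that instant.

2021-08-04 18:42 THE

Query: 2021-08-05 01:12 UTC
Rule 2/4 (THE, -06:30): 2021-02-20 19:44 UTC ≤ query < 2021-08-28 18:26 UTC
1·60 + 12 - 390 = -318 min
-318 = -1·1440 + 1122; 1122 = 18·60 + 42 → 18:42, 2021-08-05 - 1 day = 2021-08-04
→ 2021-08-04 18:42 THE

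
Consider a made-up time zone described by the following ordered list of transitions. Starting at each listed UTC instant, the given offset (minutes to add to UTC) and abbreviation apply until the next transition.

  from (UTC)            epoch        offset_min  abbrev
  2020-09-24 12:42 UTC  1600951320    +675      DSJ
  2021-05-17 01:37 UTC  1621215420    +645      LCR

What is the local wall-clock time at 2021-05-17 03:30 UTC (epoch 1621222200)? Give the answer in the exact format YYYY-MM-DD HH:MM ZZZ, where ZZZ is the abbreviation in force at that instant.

2021-05-17 14:15 LCR

Query: 2021-05-17 03:30 UTC
Rule 2/2 (LCR, +10:45): 2021-05-17 01:37 UTC ≤ query < +∞
3·60 + 30 + 645 = 855 min
855 = 0·1440 + 855; 855 = 14·60 + 15 → 14:15, same day
→ 2021-05-17 14:15 LCR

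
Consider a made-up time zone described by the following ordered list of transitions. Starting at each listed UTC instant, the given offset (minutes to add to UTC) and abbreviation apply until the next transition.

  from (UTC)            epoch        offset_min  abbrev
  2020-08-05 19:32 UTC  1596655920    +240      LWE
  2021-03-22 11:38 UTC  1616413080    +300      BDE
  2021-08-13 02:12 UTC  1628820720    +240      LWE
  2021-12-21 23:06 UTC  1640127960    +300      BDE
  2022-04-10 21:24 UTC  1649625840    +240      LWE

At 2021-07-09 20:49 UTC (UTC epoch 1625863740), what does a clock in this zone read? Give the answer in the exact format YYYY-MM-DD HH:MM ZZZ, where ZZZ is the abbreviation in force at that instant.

Query: 2021-07-09 20:49 UTC
Rule 2/5 (BDE, +05:00): 2021-03-22 11:38 UTC ≤ query < 2021-08-13 02:12 UTC
20·60 + 49 + 300 = 1549 min
1549 = 1·1440 + 109; 109 = 1·60 + 49 → 01:49, 2021-07-09 + 1 day = 2021-07-10
→ 2021-07-10 01:49 BDE

2021-07-10 01:49 BDE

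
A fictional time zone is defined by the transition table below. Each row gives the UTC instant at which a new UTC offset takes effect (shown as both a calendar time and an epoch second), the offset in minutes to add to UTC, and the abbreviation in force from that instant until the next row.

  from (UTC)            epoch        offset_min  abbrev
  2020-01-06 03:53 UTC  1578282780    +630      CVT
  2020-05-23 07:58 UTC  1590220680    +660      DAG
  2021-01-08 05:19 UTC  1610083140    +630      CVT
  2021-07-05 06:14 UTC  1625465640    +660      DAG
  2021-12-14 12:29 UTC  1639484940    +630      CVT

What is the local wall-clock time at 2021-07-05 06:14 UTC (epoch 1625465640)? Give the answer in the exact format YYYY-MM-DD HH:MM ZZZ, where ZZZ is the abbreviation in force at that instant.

2021-07-05 17:14 DAG

Query: 2021-07-05 06:14 UTC
Rule 4/5 (DAG, +11:00): 2021-07-05 06:14 UTC ≤ query < 2021-12-14 12:29 UTC
6·60 + 14 + 660 = 1034 min
1034 = 0·1440 + 1034; 1034 = 17·60 + 14 → 17:14, same day
→ 2021-07-05 17:14 DAG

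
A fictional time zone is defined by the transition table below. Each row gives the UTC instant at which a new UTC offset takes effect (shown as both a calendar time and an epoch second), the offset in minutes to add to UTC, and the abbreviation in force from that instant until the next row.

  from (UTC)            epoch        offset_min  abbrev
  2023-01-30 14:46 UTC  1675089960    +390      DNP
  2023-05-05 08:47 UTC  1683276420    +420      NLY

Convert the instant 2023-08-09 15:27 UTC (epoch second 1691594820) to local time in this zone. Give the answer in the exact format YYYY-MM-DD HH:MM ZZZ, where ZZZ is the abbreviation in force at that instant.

Query: 2023-08-09 15:27 UTC
Rule 2/2 (NLY, +07:00): 2023-05-05 08:47 UTC ≤ query < +∞
15·60 + 27 + 420 = 1347 min
1347 = 0·1440 + 1347; 1347 = 22·60 + 27 → 22:27, same day
→ 2023-08-09 22:27 NLY

2023-08-09 22:27 NLY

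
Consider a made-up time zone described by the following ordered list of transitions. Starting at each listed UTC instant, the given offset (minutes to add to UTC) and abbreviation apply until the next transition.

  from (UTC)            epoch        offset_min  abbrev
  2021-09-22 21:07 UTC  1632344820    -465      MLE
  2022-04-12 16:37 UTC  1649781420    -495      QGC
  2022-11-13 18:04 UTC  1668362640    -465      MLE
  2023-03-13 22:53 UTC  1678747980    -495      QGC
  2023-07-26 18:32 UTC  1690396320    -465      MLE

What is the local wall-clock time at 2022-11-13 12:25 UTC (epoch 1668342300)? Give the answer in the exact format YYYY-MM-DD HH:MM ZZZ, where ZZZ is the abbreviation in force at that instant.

2022-11-13 04:10 QGC

Query: 2022-11-13 12:25 UTC
Rule 2/5 (QGC, -08:15): 2022-04-12 16:37 UTC ≤ query < 2022-11-13 18:04 UTC
12·60 + 25 - 495 = 250 min
250 = 0·1440 + 250; 250 = 4·60 + 10 → 04:10, same day
→ 2022-11-13 04:10 QGC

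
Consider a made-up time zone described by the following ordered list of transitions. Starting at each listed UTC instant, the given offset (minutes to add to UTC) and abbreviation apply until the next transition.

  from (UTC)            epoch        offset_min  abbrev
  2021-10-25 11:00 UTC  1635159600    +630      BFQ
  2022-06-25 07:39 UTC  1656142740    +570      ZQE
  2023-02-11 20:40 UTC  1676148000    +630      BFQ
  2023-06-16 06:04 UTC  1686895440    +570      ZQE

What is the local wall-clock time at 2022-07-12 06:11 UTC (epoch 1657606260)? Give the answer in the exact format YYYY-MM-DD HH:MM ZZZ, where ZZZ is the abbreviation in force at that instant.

Query: 2022-07-12 06:11 UTC
Rule 2/4 (ZQE, +09:30): 2022-06-25 07:39 UTC ≤ query < 2023-02-11 20:40 UTC
6·60 + 11 + 570 = 941 min
941 = 0·1440 + 941; 941 = 15·60 + 41 → 15:41, same day
→ 2022-07-12 15:41 ZQE

2022-07-12 15:41 ZQE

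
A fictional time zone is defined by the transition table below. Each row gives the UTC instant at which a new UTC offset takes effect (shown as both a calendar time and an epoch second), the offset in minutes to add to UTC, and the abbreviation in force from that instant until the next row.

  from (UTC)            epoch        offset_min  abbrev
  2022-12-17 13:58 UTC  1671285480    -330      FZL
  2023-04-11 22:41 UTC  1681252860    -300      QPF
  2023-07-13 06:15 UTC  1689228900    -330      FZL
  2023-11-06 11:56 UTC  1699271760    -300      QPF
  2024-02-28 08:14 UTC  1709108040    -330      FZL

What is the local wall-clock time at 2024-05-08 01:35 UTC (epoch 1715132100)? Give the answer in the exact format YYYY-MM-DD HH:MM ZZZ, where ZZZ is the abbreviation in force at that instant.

2024-05-07 20:05 FZL

Query: 2024-05-08 01:35 UTC
Rule 5/5 (FZL, -05:30): 2024-02-28 08:14 UTC ≤ query < +∞
1·60 + 35 - 330 = -235 min
-235 = -1·1440 + 1205; 1205 = 20·60 + 5 → 20:05, 2024-05-08 - 1 day = 2024-05-07
→ 2024-05-07 20:05 FZL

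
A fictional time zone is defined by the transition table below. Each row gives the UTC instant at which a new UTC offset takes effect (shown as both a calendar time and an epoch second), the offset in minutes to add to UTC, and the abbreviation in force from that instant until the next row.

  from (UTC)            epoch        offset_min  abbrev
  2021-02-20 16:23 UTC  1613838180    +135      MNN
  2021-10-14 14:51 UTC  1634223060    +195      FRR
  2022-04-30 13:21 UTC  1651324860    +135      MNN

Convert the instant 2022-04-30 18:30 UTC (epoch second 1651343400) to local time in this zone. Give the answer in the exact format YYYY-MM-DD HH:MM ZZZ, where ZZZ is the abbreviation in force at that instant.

Query: 2022-04-30 18:30 UTC
Rule 3/3 (MNN, +02:15): 2022-04-30 13:21 UTC ≤ query < +∞
18·60 + 30 + 135 = 1245 min
1245 = 0·1440 + 1245; 1245 = 20·60 + 45 → 20:45, same day
→ 2022-04-30 20:45 MNN

2022-04-30 20:45 MNN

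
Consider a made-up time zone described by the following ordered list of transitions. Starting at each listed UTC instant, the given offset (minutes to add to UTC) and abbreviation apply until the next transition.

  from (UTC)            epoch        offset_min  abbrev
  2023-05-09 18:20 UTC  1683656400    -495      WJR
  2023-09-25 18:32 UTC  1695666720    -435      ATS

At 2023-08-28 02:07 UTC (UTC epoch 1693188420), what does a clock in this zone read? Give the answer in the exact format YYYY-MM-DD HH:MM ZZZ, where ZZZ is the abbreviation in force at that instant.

2023-08-27 17:52 WJR

Query: 2023-08-28 02:07 UTC
Rule 1/2 (WJR, -08:15): 2023-05-09 18:20 UTC ≤ query < 2023-09-25 18:32 UTC
2·60 + 7 - 495 = -368 min
-368 = -1·1440 + 1072; 1072 = 17·60 + 52 → 17:52, 2023-08-28 - 1 day = 2023-08-27
→ 2023-08-27 17:52 WJR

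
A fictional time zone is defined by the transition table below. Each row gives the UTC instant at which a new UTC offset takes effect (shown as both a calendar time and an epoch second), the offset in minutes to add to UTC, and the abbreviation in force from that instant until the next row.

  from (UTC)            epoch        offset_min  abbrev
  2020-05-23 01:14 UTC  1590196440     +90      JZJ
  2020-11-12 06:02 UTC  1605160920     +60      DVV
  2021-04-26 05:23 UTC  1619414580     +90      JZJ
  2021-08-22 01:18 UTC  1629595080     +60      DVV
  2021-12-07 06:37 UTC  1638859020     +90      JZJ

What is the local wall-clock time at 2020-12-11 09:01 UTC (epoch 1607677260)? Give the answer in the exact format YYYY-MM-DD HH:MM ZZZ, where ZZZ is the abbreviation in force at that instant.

2020-12-11 10:01 DVV

Query: 2020-12-11 09:01 UTC
Rule 2/5 (DVV, +01:00): 2020-11-12 06:02 UTC ≤ query < 2021-04-26 05:23 UTC
9·60 + 1 + 60 = 601 min
601 = 0·1440 + 601; 601 = 10·60 + 1 → 10:01, same day
→ 2020-12-11 10:01 DVV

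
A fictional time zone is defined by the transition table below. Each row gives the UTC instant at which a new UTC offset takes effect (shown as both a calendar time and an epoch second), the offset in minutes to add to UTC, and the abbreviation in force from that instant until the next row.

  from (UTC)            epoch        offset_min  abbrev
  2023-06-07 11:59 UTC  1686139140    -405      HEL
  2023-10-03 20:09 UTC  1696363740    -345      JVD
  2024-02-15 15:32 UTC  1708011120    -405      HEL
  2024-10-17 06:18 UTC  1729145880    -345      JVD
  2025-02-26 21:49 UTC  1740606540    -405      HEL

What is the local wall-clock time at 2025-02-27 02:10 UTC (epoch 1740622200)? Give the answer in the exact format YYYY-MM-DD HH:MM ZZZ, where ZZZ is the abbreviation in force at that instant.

Query: 2025-02-27 02:10 UTC
Rule 5/5 (HEL, -06:45): 2025-02-26 21:49 UTC ≤ query < +∞
2·60 + 10 - 405 = -275 min
-275 = -1·1440 + 1165; 1165 = 19·60 + 25 → 19:25, 2025-02-27 - 1 day = 2025-02-26
→ 2025-02-26 19:25 HEL

2025-02-26 19:25 HEL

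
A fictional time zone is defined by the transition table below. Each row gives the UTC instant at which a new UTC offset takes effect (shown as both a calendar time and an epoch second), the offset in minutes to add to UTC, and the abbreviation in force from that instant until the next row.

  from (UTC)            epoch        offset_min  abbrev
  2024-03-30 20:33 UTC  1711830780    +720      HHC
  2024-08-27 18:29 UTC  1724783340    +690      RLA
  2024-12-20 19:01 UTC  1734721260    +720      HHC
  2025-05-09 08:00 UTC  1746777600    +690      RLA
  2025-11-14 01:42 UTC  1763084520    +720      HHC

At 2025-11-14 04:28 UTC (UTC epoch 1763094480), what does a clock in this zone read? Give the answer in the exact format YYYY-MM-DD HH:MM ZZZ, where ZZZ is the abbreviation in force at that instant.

2025-11-14 16:28 HHC

Query: 2025-11-14 04:28 UTC
Rule 5/5 (HHC, +12:00): 2025-11-14 01:42 UTC ≤ query < +∞
4·60 + 28 + 720 = 988 min
988 = 0·1440 + 988; 988 = 16·60 + 28 → 16:28, same day
→ 2025-11-14 16:28 HHC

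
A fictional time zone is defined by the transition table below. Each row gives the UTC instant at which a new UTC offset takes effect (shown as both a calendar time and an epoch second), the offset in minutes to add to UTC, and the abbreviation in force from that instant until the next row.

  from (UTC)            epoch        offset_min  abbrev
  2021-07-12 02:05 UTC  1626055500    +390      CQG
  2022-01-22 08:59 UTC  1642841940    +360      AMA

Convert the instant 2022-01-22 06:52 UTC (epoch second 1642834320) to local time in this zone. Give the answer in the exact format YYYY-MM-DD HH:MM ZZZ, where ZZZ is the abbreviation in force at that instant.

2022-01-22 13:22 CQG

Query: 2022-01-22 06:52 UTC
Rule 1/2 (CQG, +06:30): 2021-07-12 02:05 UTC ≤ query < 2022-01-22 08:59 UTC
6·60 + 52 + 390 = 802 min
802 = 0·1440 + 802; 802 = 13·60 + 22 → 13:22, same day
→ 2022-01-22 13:22 CQG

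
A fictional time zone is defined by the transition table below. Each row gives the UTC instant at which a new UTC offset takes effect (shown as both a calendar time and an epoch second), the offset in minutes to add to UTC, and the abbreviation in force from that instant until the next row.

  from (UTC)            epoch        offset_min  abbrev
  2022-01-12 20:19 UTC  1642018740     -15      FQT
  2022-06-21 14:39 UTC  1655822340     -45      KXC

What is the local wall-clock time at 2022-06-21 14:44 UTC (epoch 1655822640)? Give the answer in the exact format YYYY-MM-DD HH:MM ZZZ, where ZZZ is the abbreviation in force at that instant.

2022-06-21 13:59 KXC

Query: 2022-06-21 14:44 UTC
Rule 2/2 (KXC, -00:45): 2022-06-21 14:39 UTC ≤ query < +∞
14·60 + 44 - 45 = 839 min
839 = 0·1440 + 839; 839 = 13·60 + 59 → 13:59, same day
→ 2022-06-21 13:59 KXC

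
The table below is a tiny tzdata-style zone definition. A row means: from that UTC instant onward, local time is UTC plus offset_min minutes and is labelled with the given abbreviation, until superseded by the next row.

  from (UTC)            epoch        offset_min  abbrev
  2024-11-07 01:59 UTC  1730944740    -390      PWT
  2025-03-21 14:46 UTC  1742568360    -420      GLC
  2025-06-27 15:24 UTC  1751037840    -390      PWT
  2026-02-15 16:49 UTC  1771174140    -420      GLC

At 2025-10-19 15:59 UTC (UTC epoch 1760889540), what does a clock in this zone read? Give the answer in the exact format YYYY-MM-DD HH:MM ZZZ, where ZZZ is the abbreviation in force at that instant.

2025-10-19 09:29 PWT

Query: 2025-10-19 15:59 UTC
Rule 3/4 (PWT, -06:30): 2025-06-27 15:24 UTC ≤ query < 2026-02-15 16:49 UTC
15·60 + 59 - 390 = 569 min
569 = 0·1440 + 569; 569 = 9·60 + 29 → 09:29, same day
→ 2025-10-19 09:29 PWT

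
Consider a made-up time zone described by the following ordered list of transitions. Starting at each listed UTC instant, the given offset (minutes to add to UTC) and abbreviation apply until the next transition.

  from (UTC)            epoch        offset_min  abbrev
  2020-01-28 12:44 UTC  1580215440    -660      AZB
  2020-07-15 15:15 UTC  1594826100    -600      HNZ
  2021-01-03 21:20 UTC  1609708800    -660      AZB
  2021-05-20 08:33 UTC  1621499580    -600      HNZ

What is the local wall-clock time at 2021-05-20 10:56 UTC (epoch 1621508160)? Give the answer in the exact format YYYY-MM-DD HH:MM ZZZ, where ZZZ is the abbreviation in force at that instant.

Query: 2021-05-20 10:56 UTC
Rule 4/4 (HNZ, -10:00): 2021-05-20 08:33 UTC ≤ query < +∞
10·60 + 56 - 600 = 56 min
56 = 0·1440 + 56; 56 = 0·60 + 56 → 00:56, same day
→ 2021-05-20 00:56 HNZ

2021-05-20 00:56 HNZ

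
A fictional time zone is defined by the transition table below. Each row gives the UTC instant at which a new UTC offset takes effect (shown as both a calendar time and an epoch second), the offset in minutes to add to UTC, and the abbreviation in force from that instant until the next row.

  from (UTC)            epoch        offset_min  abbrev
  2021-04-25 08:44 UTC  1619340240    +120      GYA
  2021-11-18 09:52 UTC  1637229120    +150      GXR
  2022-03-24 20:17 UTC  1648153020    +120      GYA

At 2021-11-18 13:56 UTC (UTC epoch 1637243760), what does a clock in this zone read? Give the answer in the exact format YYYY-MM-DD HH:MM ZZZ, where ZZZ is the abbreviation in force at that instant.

Query: 2021-11-18 13:56 UTC
Rule 2/3 (GXR, +02:30): 2021-11-18 09:52 UTC ≤ query < 2022-03-24 20:17 UTC
13·60 + 56 + 150 = 986 min
986 = 0·1440 + 986; 986 = 16·60 + 26 → 16:26, same day
→ 2021-11-18 16:26 GXR

2021-11-18 16:26 GXR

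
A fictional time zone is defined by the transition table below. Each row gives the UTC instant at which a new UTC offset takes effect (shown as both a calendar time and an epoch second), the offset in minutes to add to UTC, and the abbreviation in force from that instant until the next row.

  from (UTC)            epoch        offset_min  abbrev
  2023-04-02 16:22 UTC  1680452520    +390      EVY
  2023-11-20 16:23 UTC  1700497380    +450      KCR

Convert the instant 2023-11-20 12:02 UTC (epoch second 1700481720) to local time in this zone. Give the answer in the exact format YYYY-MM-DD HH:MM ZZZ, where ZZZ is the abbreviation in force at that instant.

Query: 2023-11-20 12:02 UTC
Rule 1/2 (EVY, +06:30): 2023-04-02 16:22 UTC ≤ query < 2023-11-20 16:23 UTC
12·60 + 2 + 390 = 1112 min
1112 = 0·1440 + 1112; 1112 = 18·60 + 32 → 18:32, same day
→ 2023-11-20 18:32 EVY

2023-11-20 18:32 EVY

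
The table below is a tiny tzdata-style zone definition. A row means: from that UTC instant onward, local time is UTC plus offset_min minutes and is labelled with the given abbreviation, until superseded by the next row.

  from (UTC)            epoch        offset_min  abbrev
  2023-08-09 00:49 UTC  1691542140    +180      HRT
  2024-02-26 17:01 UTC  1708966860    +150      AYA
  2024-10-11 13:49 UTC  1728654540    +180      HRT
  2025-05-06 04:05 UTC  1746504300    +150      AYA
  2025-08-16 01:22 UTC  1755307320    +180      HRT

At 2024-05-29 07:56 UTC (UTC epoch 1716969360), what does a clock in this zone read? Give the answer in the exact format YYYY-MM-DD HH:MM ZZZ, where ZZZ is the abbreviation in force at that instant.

Query: 2024-05-29 07:56 UTC
Rule 2/5 (AYA, +02:30): 2024-02-26 17:01 UTC ≤ query < 2024-10-11 13:49 UTC
7·60 + 56 + 150 = 626 min
626 = 0·1440 + 626; 626 = 10·60 + 26 → 10:26, same day
→ 2024-05-29 10:26 AYA

2024-05-29 10:26 AYA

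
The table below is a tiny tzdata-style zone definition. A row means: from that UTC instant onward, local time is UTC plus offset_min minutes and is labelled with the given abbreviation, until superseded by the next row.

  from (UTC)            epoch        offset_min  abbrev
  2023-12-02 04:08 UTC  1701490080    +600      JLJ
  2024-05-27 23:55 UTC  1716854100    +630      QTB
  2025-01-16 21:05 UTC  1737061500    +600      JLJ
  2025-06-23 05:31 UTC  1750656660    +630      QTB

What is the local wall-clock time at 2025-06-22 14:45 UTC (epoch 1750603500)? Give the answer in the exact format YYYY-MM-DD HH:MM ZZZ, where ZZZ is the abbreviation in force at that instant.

2025-06-23 00:45 JLJ

Query: 2025-06-22 14:45 UTC
Rule 3/4 (JLJ, +10:00): 2025-01-16 21:05 UTC ≤ query < 2025-06-23 05:31 UTC
14·60 + 45 + 600 = 1485 min
1485 = 1·1440 + 45; 45 = 0·60 + 45 → 00:45, 2025-06-22 + 1 day = 2025-06-23
→ 2025-06-23 00:45 JLJ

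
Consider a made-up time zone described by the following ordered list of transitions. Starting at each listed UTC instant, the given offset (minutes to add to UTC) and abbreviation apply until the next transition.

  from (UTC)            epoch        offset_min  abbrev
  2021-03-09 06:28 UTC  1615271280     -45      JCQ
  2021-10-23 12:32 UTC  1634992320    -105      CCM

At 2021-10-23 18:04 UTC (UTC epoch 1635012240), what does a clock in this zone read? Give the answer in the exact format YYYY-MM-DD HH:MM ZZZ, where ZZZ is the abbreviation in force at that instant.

Query: 2021-10-23 18:04 UTC
Rule 2/2 (CCM, -01:45): 2021-10-23 12:32 UTC ≤ query < +∞
18·60 + 4 - 105 = 979 min
979 = 0·1440 + 979; 979 = 16·60 + 19 → 16:19, same day
→ 2021-10-23 16:19 CCM

2021-10-23 16:19 CCM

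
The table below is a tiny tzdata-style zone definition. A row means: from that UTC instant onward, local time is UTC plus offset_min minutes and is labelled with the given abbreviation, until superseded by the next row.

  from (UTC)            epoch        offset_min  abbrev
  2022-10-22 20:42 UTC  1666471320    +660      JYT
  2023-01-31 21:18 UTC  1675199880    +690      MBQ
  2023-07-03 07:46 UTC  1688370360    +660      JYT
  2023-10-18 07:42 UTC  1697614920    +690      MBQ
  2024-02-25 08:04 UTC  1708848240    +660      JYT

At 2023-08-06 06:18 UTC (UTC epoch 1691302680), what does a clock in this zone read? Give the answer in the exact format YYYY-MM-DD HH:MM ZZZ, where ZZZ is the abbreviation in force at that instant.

2023-08-06 17:18 JYT

Query: 2023-08-06 06:18 UTC
Rule 3/5 (JYT, +11:00): 2023-07-03 07:46 UTC ≤ query < 2023-10-18 07:42 UTC
6·60 + 18 + 660 = 1038 min
1038 = 0·1440 + 1038; 1038 = 17·60 + 18 → 17:18, same day
→ 2023-08-06 17:18 JYT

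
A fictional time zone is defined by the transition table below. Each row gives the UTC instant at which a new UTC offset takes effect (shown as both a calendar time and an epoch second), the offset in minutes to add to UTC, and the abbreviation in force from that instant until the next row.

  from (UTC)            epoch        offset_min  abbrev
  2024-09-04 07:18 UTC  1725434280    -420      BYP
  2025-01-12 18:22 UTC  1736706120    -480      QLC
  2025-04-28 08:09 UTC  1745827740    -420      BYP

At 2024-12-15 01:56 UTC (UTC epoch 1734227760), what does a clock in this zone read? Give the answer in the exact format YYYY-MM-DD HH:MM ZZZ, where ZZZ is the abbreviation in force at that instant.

Query: 2024-12-15 01:56 UTC
Rule 1/3 (BYP, -07:00): 2024-09-04 07:18 UTC ≤ query < 2025-01-12 18:22 UTC
1·60 + 56 - 420 = -304 min
-304 = -1·1440 + 1136; 1136 = 18·60 + 56 → 18:56, 2024-12-15 - 1 day = 2024-12-14
→ 2024-12-14 18:56 BYP

2024-12-14 18:56 BYP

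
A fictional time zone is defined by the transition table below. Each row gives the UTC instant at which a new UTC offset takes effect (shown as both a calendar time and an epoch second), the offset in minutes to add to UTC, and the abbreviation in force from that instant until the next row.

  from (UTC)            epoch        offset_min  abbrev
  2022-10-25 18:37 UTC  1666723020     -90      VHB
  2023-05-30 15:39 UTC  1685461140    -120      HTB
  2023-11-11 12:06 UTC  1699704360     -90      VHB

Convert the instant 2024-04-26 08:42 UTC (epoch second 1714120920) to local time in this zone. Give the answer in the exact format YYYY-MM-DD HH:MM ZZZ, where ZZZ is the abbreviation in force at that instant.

2024-04-26 07:12 VHB

Query: 2024-04-26 08:42 UTC
Rule 3/3 (VHB, -01:30): 2023-11-11 12:06 UTC ≤ query < +∞
8·60 + 42 - 90 = 432 min
432 = 0·1440 + 432; 432 = 7·60 + 12 → 07:12, same day
→ 2024-04-26 07:12 VHB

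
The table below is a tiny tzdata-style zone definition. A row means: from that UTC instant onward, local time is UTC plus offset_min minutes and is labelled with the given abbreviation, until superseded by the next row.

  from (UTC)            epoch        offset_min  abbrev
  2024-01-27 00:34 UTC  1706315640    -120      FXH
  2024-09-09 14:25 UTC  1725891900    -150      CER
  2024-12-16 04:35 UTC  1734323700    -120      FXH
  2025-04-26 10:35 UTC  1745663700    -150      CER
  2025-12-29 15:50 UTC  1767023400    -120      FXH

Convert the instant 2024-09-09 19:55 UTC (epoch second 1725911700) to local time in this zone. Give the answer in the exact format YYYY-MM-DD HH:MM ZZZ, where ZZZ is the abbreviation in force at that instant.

Query: 2024-09-09 19:55 UTC
Rule 2/5 (CER, -02:30): 2024-09-09 14:25 UTC ≤ query < 2024-12-16 04:35 UTC
19·60 + 55 - 150 = 1045 min
1045 = 0·1440 + 1045; 1045 = 17·60 + 25 → 17:25, same day
→ 2024-09-09 17:25 CER

2024-09-09 17:25 CER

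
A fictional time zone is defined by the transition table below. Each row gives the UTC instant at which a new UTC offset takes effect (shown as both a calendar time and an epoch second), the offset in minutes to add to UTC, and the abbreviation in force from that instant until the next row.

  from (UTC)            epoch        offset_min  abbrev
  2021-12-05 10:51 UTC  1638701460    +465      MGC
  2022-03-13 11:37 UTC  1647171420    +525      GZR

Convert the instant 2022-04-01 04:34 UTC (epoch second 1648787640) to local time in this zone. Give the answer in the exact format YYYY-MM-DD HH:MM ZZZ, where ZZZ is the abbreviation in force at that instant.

2022-04-01 13:19 GZR

Query: 2022-04-01 04:34 UTC
Rule 2/2 (GZR, +08:45): 2022-03-13 11:37 UTC ≤ query < +∞
4·60 + 34 + 525 = 799 min
799 = 0·1440 + 799; 799 = 13·60 + 19 → 13:19, same day
→ 2022-04-01 13:19 GZR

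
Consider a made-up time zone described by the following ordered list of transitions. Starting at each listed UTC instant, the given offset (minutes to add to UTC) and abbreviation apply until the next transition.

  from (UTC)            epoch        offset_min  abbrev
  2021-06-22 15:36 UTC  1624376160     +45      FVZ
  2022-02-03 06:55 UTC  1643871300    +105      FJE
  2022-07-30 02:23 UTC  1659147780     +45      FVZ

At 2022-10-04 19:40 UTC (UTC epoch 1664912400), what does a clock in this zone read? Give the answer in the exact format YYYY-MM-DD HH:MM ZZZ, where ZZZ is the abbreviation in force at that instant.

2022-10-04 20:25 FVZ

Query: 2022-10-04 19:40 UTC
Rule 3/3 (FVZ, +00:45): 2022-07-30 02:23 UTC ≤ query < +∞
19·60 + 40 + 45 = 1225 min
1225 = 0·1440 + 1225; 1225 = 20·60 + 25 → 20:25, same day
→ 2022-10-04 20:25 FVZ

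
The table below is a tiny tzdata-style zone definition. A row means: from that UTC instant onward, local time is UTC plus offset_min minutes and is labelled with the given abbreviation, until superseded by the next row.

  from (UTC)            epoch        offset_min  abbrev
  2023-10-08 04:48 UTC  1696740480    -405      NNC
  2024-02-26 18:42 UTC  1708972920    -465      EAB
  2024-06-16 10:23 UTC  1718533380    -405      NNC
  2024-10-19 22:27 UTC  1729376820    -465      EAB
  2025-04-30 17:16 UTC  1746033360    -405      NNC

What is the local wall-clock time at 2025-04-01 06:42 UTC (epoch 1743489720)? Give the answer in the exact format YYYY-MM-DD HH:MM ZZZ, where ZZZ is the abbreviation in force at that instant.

Query: 2025-04-01 06:42 UTC
Rule 4/5 (EAB, -07:45): 2024-10-19 22:27 UTC ≤ query < 2025-04-30 17:16 UTC
6·60 + 42 - 465 = -63 min
-63 = -1·1440 + 1377; 1377 = 22·60 + 57 → 22:57, 2025-04-01 - 1 day = 2025-03-31
→ 2025-03-31 22:57 EAB

2025-03-31 22:57 EAB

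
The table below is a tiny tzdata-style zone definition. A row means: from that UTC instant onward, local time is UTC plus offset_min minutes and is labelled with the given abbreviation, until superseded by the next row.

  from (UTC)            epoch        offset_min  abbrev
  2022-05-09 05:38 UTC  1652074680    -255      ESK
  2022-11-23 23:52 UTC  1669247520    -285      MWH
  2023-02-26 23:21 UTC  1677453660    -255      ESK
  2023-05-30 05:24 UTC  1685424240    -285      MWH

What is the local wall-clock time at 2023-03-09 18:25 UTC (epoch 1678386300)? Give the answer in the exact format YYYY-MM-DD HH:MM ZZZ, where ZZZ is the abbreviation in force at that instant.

Query: 2023-03-09 18:25 UTC
Rule 3/4 (ESK, -04:15): 2023-02-26 23:21 UTC ≤ query < 2023-05-30 05:24 UTC
18·60 + 25 - 255 = 850 min
850 = 0·1440 + 850; 850 = 14·60 + 10 → 14:10, same day
→ 2023-03-09 14:10 ESK

2023-03-09 14:10 ESK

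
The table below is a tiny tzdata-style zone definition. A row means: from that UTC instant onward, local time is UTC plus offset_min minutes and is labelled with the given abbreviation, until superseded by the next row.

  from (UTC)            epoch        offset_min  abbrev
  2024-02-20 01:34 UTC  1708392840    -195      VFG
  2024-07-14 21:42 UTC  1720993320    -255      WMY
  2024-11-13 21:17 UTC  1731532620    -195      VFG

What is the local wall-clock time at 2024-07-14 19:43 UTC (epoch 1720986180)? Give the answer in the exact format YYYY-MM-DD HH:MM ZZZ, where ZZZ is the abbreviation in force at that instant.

Query: 2024-07-14 19:43 UTC
Rule 1/3 (VFG, -03:15): 2024-02-20 01:34 UTC ≤ query < 2024-07-14 21:42 UTC
19·60 + 43 - 195 = 988 min
988 = 0·1440 + 988; 988 = 16·60 + 28 → 16:28, same day
→ 2024-07-14 16:28 VFG

2024-07-14 16:28 VFG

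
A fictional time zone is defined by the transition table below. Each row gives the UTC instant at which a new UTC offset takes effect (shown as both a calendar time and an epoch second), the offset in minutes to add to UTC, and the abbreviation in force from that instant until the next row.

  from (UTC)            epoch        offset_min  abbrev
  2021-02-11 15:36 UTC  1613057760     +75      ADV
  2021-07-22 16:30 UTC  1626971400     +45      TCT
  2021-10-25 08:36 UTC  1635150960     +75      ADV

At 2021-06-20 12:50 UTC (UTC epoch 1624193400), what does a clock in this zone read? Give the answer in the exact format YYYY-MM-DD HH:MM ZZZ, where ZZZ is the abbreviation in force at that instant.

Query: 2021-06-20 12:50 UTC
Rule 1/3 (ADV, +01:15): 2021-02-11 15:36 UTC ≤ query < 2021-07-22 16:30 UTC
12·60 + 50 + 75 = 845 min
845 = 0·1440 + 845; 845 = 14·60 + 5 → 14:05, same day
→ 2021-06-20 14:05 ADV

2021-06-20 14:05 ADV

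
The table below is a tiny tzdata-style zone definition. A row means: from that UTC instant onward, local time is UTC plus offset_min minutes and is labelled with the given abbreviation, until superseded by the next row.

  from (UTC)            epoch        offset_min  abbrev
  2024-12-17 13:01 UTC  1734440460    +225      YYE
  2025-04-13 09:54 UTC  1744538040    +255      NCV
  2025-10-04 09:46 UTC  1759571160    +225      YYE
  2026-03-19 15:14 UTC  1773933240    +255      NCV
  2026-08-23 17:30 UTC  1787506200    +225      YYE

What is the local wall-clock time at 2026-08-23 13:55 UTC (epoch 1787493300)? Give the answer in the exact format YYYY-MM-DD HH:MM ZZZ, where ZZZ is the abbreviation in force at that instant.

2026-08-23 18:10 NCV

Query: 2026-08-23 13:55 UTC
Rule 4/5 (NCV, +04:15): 2026-03-19 15:14 UTC ≤ query < 2026-08-23 17:30 UTC
13·60 + 55 + 255 = 1090 min
1090 = 0·1440 + 1090; 1090 = 18·60 + 10 → 18:10, same day
→ 2026-08-23 18:10 NCV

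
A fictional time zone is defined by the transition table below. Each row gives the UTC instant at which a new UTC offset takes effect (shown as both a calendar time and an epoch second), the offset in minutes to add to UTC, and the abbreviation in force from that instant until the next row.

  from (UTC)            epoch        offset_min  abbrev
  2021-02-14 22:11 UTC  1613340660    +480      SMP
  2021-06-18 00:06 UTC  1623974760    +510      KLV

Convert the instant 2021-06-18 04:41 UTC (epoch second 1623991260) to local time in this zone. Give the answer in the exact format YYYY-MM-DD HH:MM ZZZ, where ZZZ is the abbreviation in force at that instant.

2021-06-18 13:11 KLV

Query: 2021-06-18 04:41 UTC
Rule 2/2 (KLV, +08:30): 2021-06-18 00:06 UTC ≤ query < +∞
4·60 + 41 + 510 = 791 min
791 = 0·1440 + 791; 791 = 13·60 + 11 → 13:11, same day
→ 2021-06-18 13:11 KLV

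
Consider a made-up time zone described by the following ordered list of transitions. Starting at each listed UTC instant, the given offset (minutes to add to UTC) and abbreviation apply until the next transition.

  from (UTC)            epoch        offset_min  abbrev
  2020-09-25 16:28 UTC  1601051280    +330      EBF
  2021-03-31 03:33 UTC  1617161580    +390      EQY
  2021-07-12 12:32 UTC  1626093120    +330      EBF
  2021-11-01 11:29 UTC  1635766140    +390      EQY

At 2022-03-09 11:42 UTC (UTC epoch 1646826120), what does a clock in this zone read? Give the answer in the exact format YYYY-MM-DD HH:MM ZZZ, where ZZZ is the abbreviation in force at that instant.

Query: 2022-03-09 11:42 UTC
Rule 4/4 (EQY, +06:30): 2021-11-01 11:29 UTC ≤ query < +∞
11·60 + 42 + 390 = 1092 min
1092 = 0·1440 + 1092; 1092 = 18·60 + 12 → 18:12, same day
→ 2022-03-09 18:12 EQY

2022-03-09 18:12 EQY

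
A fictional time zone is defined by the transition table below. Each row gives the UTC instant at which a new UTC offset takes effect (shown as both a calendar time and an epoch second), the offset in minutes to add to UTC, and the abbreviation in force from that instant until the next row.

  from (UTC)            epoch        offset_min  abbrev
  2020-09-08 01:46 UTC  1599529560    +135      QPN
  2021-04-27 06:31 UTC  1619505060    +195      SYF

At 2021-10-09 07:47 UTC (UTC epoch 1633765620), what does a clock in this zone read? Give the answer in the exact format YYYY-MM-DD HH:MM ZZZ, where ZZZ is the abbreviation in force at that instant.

Query: 2021-10-09 07:47 UTC
Rule 2/2 (SYF, +03:15): 2021-04-27 06:31 UTC ≤ query < +∞
7·60 + 47 + 195 = 662 min
662 = 0·1440 + 662; 662 = 11·60 + 2 → 11:02, same day
→ 2021-10-09 11:02 SYF

2021-10-09 11:02 SYF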